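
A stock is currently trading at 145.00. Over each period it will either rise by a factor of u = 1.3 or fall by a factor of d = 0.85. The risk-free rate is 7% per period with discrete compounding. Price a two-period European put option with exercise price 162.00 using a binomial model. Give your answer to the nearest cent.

13.83

Risk-neutral probability p = (1 + 0.07 − 0.85)/(1.3 − 0.85) = 0.2200/0.4500 = 0.4889
Terminal stock prices: S_uu = 245.1, S_ud = 160.2, S_dd = 104.8
Terminal payoffs (K − S): max(-83.05, 0) = 0, max(1.775, 0) = 1.775, max(57.24, 0) = 57.24
Node u (S = 188.5): V_u = 1/1.07·[0.4889·0.0000 + 0.5111·1.7750] = 0.8479
Node d (S = 123.2): V_d = 1/1.07·[0.4889·1.7750 + 0.5111·57.2375] = 28.1519
Node 0 (S = 145): V_0 = 1/1.07·[0.4889·0.8479 + 0.5111·28.1519] = 13.8348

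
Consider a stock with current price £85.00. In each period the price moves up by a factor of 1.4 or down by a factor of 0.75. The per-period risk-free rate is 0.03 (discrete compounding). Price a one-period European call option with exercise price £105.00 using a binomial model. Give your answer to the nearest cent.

Risk-neutral probability p = (1 + 0.03 − 0.75)/(1.4 − 0.75) = 0.2800/0.6500 = 0.4308
Terminal stock prices: S_u = 119, S_d = 63.75
Terminal payoffs (S − K): max(14, 0) = 14, max(-41.25, 0) = 0
Node 0 (S = 85): V_0 = 1/1.03·[0.4308·14.0000 + 0.5692·0.0000] = 5.8551

£5.86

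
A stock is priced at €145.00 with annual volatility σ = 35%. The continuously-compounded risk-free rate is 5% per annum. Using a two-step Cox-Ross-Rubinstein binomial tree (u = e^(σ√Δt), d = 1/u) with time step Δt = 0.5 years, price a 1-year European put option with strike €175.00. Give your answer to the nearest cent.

CRR parameters: u = e^(σ√Δt) = e^(0.35·√0.5) = 1.2808, d = 1/u = 0.7808
Per-period rate: rΔt = 0.05·0.5 = 0.025, so R = e^0.025 = 1.0253
Risk-neutral probability p = (e^0.025 − 0.7808)/(1.2808 − 0.7808) = 0.2446/0.5000 = 0.4891
Terminal stock prices: S_uu = 237.9, S_ud = 145, S_dd = 88.39
Terminal payoffs (K − S): max(-62.87, 0) = 0, max(30, 0) = 30, max(86.61, 0) = 86.61
Node u (S = 185.7): V_u = e^(−0.025)·[0.4891·0.0000 + 0.5109·30.0000] = 14.9495
Node d (S = 113.2): V_d = e^(−0.025)·[0.4891·30.0000 + 0.5109·86.6100] = 57.4690
Node 0 (S = 145): V_0 = e^(−0.025)·[0.4891·14.9495 + 0.5109·57.4690] = 35.7686

€35.77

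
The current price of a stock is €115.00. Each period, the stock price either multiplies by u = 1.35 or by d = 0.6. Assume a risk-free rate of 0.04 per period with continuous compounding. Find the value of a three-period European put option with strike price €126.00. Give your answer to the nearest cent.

Risk-neutral probability p = (e^0.04 − 0.6)/(1.35 − 0.6) = 0.4408/0.7500 = 0.5877
Terminal stock prices: S_uuu = 282.9, S_uud = 125.8, S_udd = 55.89, S_ddd = 24.84
Terminal payoffs (K − S): max(-156.9, 0) = 0, max(0.2475, 0) = 0.2475, max(70.11, 0) = 70.11, max(101.2, 0) = 101.2
Node uu (S = 209.6): V_uu = e^(−0.04)·[0.5877·0.0000 + 0.4123·0.2475] = 0.0980
Node ud (S = 93.15): V_ud = e^(−0.04)·[0.5877·0.2475 + 0.4123·70.1100] = 27.9095
Node dd (S = 41.4): V_dd = e^(−0.04)·[0.5877·70.1100 + 0.4123·101.1600] = 79.6595
Node u (S = 155.2): V_u = e^(−0.04)·[0.5877·0.0980 + 0.4123·27.9095] = 11.1100
Node d (S = 69): V_d = e^(−0.04)·[0.5877·27.9095 + 0.4123·79.6595] = 47.3127
Node 0 (S = 115): V_0 = e^(−0.04)·[0.5877·11.1100 + 0.4123·47.3127] = 25.0138

€25.01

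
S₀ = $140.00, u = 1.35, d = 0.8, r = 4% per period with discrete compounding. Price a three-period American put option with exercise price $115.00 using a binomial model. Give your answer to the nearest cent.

Risk-neutral probability p = (1 + 0.04 − 0.8)/(1.35 − 0.8) = 0.2400/0.5500 = 0.4364
Terminal stock prices: S_uuu = 344.5, S_uud = 204.1, S_udd = 121, S_ddd = 71.68
Terminal payoffs (K − S): max(-229.5, 0) = 0, max(-89.12, 0) = 0, max(-5.96, 0) = 0, max(43.32, 0) = 43.32
Node uu (S = 255.2): continuation = 1/1.04·[0.4364·0.0000 + 0.5636·0.0000] = 0.0000; exercise value = 0.0000 ≤ continuation, so V_uu = 0.0000
Node ud (S = 151.2): continuation = 1/1.04·[0.4364·0.0000 + 0.5636·0.0000] = 0.0000; exercise value = 0.0000 ≤ continuation, so V_ud = 0.0000
Node dd (S = 89.6): continuation = 1/1.04·[0.4364·0.0000 + 0.5636·43.3200] = 23.4776; exercise value = 25.4000 > continuation, so V_dd = 25.4000 (exercise)
Node u (S = 189): continuation = 1/1.04·[0.4364·0.0000 + 0.5636·0.0000] = 0.0000; exercise value = 0.0000 ≤ continuation, so V_u = 0.0000
Node d (S = 112): continuation = 1/1.04·[0.4364·0.0000 + 0.5636·25.4000] = 13.7657; exercise value = 3.0000 ≤ continuation, so V_d = 13.7657
Node 0 (S = 140): continuation = 1/1.04·[0.4364·0.0000 + 0.5636·13.7657] = 7.4605; exercise value = 0.0000 ≤ continuation, so V_0 = 7.4605

$7.46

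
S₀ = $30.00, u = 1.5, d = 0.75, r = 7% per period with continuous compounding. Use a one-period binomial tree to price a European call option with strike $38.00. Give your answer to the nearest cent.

Risk-neutral probability p = (e^0.07 − 0.75)/(1.5 − 0.75) = 0.3225/0.7500 = 0.4300
Terminal stock prices: S_u = 45, S_d = 22.5
Terminal payoffs (S − K): max(7, 0) = 7, max(-15.5, 0) = 0
Node 0 (S = 30): V_0 = e^(−0.07)·[0.4300·7.0000 + 0.5700·0.0000] = 2.8066

$2.81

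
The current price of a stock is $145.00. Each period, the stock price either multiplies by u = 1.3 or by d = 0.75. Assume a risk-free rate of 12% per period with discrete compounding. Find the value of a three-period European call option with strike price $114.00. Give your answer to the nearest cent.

$66.40

Risk-neutral probability p = (1 + 0.12 − 0.75)/(1.3 − 0.75) = 0.3700/0.5500 = 0.6727
Terminal stock prices: S_uuu = 318.6, S_uud = 183.8, S_udd = 106, S_ddd = 61.17
Terminal payoffs (S − K): max(204.6, 0) = 204.6, max(69.79, 0) = 69.79, max(-7.969, 0) = 0, max(-52.83, 0) = 0
Node uu (S = 245.1): V_uu = 1/1.12·[0.6727·204.5650 + 0.3273·69.7875] = 143.2643
Node ud (S = 141.4): V_ud = 1/1.12·[0.6727·69.7875 + 0.3273·0.0000] = 41.9178
Node dd (S = 81.56): V_dd = 1/1.12·[0.6727·0.0000 + 0.3273·0.0000] = 0.0000
Node u (S = 188.5): V_u = 1/1.12·[0.6727·143.2643 + 0.3273·41.9178] = 98.3003
Node d (S = 108.8): V_d = 1/1.12·[0.6727·41.9178 + 0.3273·0.0000] = 25.1779
Node 0 (S = 145): V_0 = 1/1.12·[0.6727·98.3003 + 0.3273·25.1779] = 66.4012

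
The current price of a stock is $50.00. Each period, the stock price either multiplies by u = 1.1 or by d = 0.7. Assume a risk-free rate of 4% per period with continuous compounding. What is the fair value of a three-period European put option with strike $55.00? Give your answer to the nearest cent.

$5.12

Risk-neutral probability p = (e^0.04 − 0.7)/(1.1 − 0.7) = 0.3408/0.4000 = 0.8520
Terminal stock prices: S_uuu = 66.55, S_uud = 42.35, S_udd = 26.95, S_ddd = 17.15
Terminal payoffs (K − S): max(-11.55, 0) = 0, max(12.65, 0) = 12.65, max(28.05, 0) = 28.05, max(37.85, 0) = 37.85
Node uu (S = 60.5): V_uu = e^(−0.04)·[0.8520·0.0000 + 0.1480·12.6500] = 1.7985
Node ud (S = 38.5): V_ud = e^(−0.04)·[0.8520·12.6500 + 0.1480·28.0500] = 14.3434
Node dd (S = 24.5): V_dd = e^(−0.04)·[0.8520·28.0500 + 0.1480·37.8500] = 28.3434
Node u (S = 55): V_u = e^(−0.04)·[0.8520·1.7985 + 0.1480·14.3434] = 3.5115
Node d (S = 35): V_d = e^(−0.04)·[0.8520·14.3434 + 0.1480·28.3434] = 15.7714
Node 0 (S = 50): V_0 = e^(−0.04)·[0.8520·3.5115 + 0.1480·15.7714] = 5.1168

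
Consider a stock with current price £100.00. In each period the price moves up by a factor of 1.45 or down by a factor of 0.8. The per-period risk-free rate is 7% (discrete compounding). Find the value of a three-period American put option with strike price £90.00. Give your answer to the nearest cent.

Risk-neutral probability p = (1 + 0.07 − 0.8)/(1.45 − 0.8) = 0.2700/0.6500 = 0.4154
Terminal stock prices: S_uuu = 304.9, S_uud = 168.2, S_udd = 92.8, S_ddd = 51.2
Terminal payoffs (K − S): max(-214.9, 0) = 0, max(-78.2, 0) = 0, max(-2.8, 0) = 0, max(38.8, 0) = 38.8
Node uu (S = 210.2): continuation = 1/1.07·[0.4154·0.0000 + 0.5846·0.0000] = 0.0000; exercise value = 0.0000 ≤ continuation, so V_uu = 0.0000
Node ud (S = 116): continuation = 1/1.07·[0.4154·0.0000 + 0.5846·0.0000] = 0.0000; exercise value = 0.0000 ≤ continuation, so V_ud = 0.0000
Node dd (S = 64): continuation = 1/1.07·[0.4154·0.0000 + 0.5846·38.8000] = 21.1991; exercise value = 26.0000 > continuation, so V_dd = 26.0000 (exercise)
Node u (S = 145): continuation = 1/1.07·[0.4154·0.0000 + 0.5846·0.0000] = 0.0000; exercise value = 0.0000 ≤ continuation, so V_u = 0.0000
Node d (S = 80): continuation = 1/1.07·[0.4154·0.0000 + 0.5846·26.0000] = 14.2056; exercise value = 10.0000 ≤ continuation, so V_d = 14.2056
Node 0 (S = 100): continuation = 1/1.07·[0.4154·0.0000 + 0.5846·14.2056] = 7.7615; exercise value = 0.0000 ≤ continuation, so V_0 = 7.7615

£7.76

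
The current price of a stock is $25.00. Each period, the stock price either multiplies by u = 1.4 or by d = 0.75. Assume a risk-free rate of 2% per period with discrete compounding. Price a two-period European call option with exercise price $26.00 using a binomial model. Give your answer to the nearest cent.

Risk-neutral probability p = (1 + 0.02 − 0.75)/(1.4 − 0.75) = 0.2700/0.6500 = 0.4154
Terminal stock prices: S_uu = 49, S_ud = 26.25, S_dd = 14.06
Terminal payoffs (S − K): max(23, 0) = 23, max(0.25, 0) = 0.25, max(-11.94, 0) = 0
Node u (S = 35): V_u = 1/1.02·[0.4154·23.0000 + 0.5846·0.2500] = 9.5098
Node d (S = 18.75): V_d = 1/1.02·[0.4154·0.2500 + 0.5846·0.0000] = 0.1018
Node 0 (S = 25): V_0 = 1/1.02·[0.4154·9.5098 + 0.5846·0.1018] = 3.9311

$3.93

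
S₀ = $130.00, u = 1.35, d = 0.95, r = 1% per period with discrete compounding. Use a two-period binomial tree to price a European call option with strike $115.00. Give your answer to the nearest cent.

$17.27

Risk-neutral probability p = (1 + 0.01 − 0.95)/(1.35 − 0.95) = 0.0600/0.4000 = 0.1500
Terminal stock prices: S_uu = 236.9, S_ud = 166.7, S_dd = 117.3
Terminal payoffs (S − K): max(121.9, 0) = 121.9, max(51.72, 0) = 51.72, max(2.325, 0) = 2.325
Node u (S = 175.5): V_u = 1/1.01·[0.1500·121.9250 + 0.8500·51.7250] = 61.6386
Node d (S = 123.5): V_d = 1/1.01·[0.1500·51.7250 + 0.8500·2.3250] = 9.6386
Node 0 (S = 130): V_0 = 1/1.01·[0.1500·61.6386 + 0.8500·9.6386] = 17.2660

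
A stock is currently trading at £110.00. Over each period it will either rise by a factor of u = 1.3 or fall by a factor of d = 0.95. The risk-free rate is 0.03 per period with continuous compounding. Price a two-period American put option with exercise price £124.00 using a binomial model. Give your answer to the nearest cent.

Risk-neutral probability p = (e^0.03 − 0.95)/(1.3 − 0.95) = 0.0805/0.3500 = 0.2299
Terminal stock prices: S_uu = 185.9, S_ud = 135.8, S_dd = 99.27
Terminal payoffs (K − S): max(-61.9, 0) = 0, max(-11.85, 0) = 0, max(24.73, 0) = 24.73
Node u (S = 143): continuation = e^(−0.03)·[0.2299·0.0000 + 0.7701·0.0000] = 0.0000; exercise value = 0.0000 ≤ continuation, so V_u = 0.0000
Node d (S = 104.5): continuation = e^(−0.03)·[0.2299·0.0000 + 0.7701·24.7250] = 18.4787; exercise value = 19.5000 > continuation, so V_d = 19.5000 (exercise)
Node 0 (S = 110): continuation = e^(−0.03)·[0.2299·0.0000 + 0.7701·19.5000] = 14.5737; exercise value = 14.0000 ≤ continuation, so V_0 = 14.5737

£14.57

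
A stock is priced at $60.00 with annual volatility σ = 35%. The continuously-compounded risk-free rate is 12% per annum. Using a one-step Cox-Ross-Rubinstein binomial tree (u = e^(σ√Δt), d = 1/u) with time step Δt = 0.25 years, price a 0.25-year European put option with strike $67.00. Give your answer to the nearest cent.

$7.38

CRR parameters: u = e^(σ√Δt) = e^(0.35·√0.25) = 1.1912, d = 1/u = 0.8395
Per-period rate: rΔt = 0.12·0.25 = 0.03, so R = e^0.03 = 1.0305
Risk-neutral probability p = (e^0.03 − 0.8395)/(1.1912 − 0.8395) = 0.1910/0.3518 = 0.5429
Terminal stock prices: S_u = 71.47, S_d = 50.37
Terminal payoffs (K − S): max(-4.475, 0) = 0, max(16.63, 0) = 16.63
Node 0 (S = 60): V_0 = e^(−0.03)·[0.5429·0.0000 + 0.4571·16.6326] = 7.3775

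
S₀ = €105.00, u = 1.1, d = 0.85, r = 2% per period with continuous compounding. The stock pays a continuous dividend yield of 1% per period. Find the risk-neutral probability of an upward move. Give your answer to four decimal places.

p = 0.6402

Per-period risk-free factor R = e^0.02 = 1.0202; dividend-adjusted growth = e^(0.02−0.01) = 1.0101.
Risk-neutral probability p = (1.0101 − 0.85)/(1.1 − 0.85) = 0.1601/0.2500 = 0.6402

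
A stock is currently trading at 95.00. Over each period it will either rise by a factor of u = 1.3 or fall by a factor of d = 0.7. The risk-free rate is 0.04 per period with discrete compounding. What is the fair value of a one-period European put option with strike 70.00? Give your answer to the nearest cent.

1.46

Risk-neutral probability p = (1 + 0.04 − 0.7)/(1.3 − 0.7) = 0.3400/0.6000 = 0.5667
Terminal stock prices: S_u = 123.5, S_d = 66.5
Terminal payoffs (K − S): max(-53.5, 0) = 0, max(3.5, 0) = 3.5
Node 0 (S = 95): V_0 = 1/1.04·[0.5667·0.0000 + 0.4333·3.5000] = 1.4583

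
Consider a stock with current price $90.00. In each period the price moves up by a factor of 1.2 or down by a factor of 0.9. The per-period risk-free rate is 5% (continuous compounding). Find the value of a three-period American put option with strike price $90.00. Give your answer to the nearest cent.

$4.51

Risk-neutral probability p = (e^0.05 − 0.9)/(1.2 − 0.9) = 0.1513/0.3000 = 0.5042
Terminal stock prices: S_uuu = 155.5, S_uud = 116.6, S_udd = 87.48, S_ddd = 65.61
Terminal payoffs (K − S): max(-65.52, 0) = 0, max(-26.64, 0) = 0, max(2.52, 0) = 2.52, max(24.39, 0) = 24.39
Node uu (S = 129.6): continuation = e^(−0.05)·[0.5042·0.0000 + 0.4958·0.0000] = 0.0000; exercise value = 0.0000 ≤ continuation, so V_uu = 0.0000
Node ud (S = 97.2): continuation = e^(−0.05)·[0.5042·0.0000 + 0.4958·2.5200] = 1.1884; exercise value = 0.0000 ≤ continuation, so V_ud = 1.1884
Node dd (S = 72.9): continuation = e^(−0.05)·[0.5042·2.5200 + 0.4958·24.3900] = 12.7106; exercise value = 17.1000 > continuation, so V_dd = 17.1000 (exercise)
Node u (S = 108): continuation = e^(−0.05)·[0.5042·0.0000 + 0.4958·1.1884] = 0.5604; exercise value = 0.0000 ≤ continuation, so V_u = 0.5604
Node d (S = 81): continuation = e^(−0.05)·[0.5042·1.1884 + 0.4958·17.1000] = 8.6341; exercise value = 9.0000 > continuation, so V_d = 9.0000 (exercise)
Node 0 (S = 90): continuation = e^(−0.05)·[0.5042·0.5604 + 0.4958·9.0000] = 4.5131; exercise value = 0.0000 ≤ continuation, so V_0 = 4.5131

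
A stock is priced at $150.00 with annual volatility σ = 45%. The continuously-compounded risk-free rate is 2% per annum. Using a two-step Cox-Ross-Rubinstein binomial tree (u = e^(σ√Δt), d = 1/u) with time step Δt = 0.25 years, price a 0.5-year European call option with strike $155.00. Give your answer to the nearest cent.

CRR parameters: u = e^(σ√Δt) = e^(0.45·√0.25) = 1.2523, d = 1/u = 0.7985
Per-period rate: rΔt = 0.02·0.25 = 0.005, so R = e^0.005 = 1.0050
Risk-neutral probability p = (e^0.005 − 0.7985)/(1.2523 − 0.7985) = 0.2065/0.4538 = 0.4550
Terminal stock prices: S_uu = 235.2, S_ud = 150, S_dd = 95.64
Terminal payoffs (S − K): max(80.25, 0) = 80.25, max(-5, 0) = 0, max(-59.36, 0) = 0
Node u (S = 187.8): V_u = e^(−0.005)·[0.4550·80.2468 + 0.5450·0.0000] = 36.3327
Node d (S = 119.8): V_d = e^(−0.005)·[0.4550·0.0000 + 0.5450·0.0000] = 0.0000
Node 0 (S = 150): V_0 = e^(−0.005)·[0.4550·36.3327 + 0.5450·0.0000] = 16.4501

$16.45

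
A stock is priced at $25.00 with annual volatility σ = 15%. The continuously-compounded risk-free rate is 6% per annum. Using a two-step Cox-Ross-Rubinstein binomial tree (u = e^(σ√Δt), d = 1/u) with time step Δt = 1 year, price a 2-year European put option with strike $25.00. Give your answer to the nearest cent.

$0.63

CRR parameters: u = e^(σ√Δt) = e^(0.15·√1) = 1.1618, d = 1/u = 0.8607
Per-period rate: rΔt = 0.06·1 = 0.06, so R = e^0.06 = 1.0618
Risk-neutral probability p = (e^0.06 − 0.8607)/(1.1618 − 0.8607) = 0.2011/0.3011 = 0.6679
Terminal stock prices: S_uu = 33.75, S_ud = 25, S_dd = 18.52
Terminal payoffs (K − S): max(-8.746, 0) = 0, max(0, 0) = 0, max(6.48, 0) = 6.48
Node u (S = 29.05): V_u = e^(−0.06)·[0.6679·0.0000 + 0.3321·0.0000] = 0.0000
Node d (S = 21.52): V_d = e^(−0.06)·[0.6679·0.0000 + 0.3321·6.4795] = 2.0264
Node 0 (S = 25): V_0 = e^(−0.06)·[0.6679·0.0000 + 0.3321·2.0264] = 0.6337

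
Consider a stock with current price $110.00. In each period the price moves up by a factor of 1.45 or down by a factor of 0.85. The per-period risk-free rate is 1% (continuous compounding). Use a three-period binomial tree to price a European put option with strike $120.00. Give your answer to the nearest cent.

$22.05

Risk-neutral probability p = (e^0.01 − 0.85)/(1.45 − 0.85) = 0.1601/0.6000 = 0.2668
Terminal stock prices: S_uuu = 335.3, S_uud = 196.6, S_udd = 115.2, S_ddd = 67.55
Terminal payoffs (K − S): max(-215.3, 0) = 0, max(-76.58, 0) = 0, max(4.761, 0) = 4.761, max(52.45, 0) = 52.45
Node uu (S = 231.3): V_uu = e^(−0.01)·[0.2668·0.0000 + 0.7332·0.0000] = 0.0000
Node ud (S = 135.6): V_ud = e^(−0.01)·[0.2668·0.0000 + 0.7332·4.7613] = 3.4564
Node dd (S = 79.47): V_dd = e^(−0.01)·[0.2668·4.7613 + 0.7332·52.4463] = 39.3310
Node u (S = 159.5): V_u = e^(−0.01)·[0.2668·0.0000 + 0.7332·3.4564] = 2.5092
Node d (S = 93.5): V_d = e^(−0.01)·[0.2668·3.4564 + 0.7332·39.3310] = 29.4653
Node 0 (S = 110): V_0 = e^(−0.01)·[0.2668·2.5092 + 0.7332·29.4653] = 22.0531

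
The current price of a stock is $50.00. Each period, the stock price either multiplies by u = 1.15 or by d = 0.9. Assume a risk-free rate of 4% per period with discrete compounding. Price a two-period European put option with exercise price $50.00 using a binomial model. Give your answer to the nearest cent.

$1.70

Risk-neutral probability p = (1 + 0.04 − 0.9)/(1.15 − 0.9) = 0.1400/0.2500 = 0.5600
Terminal stock prices: S_uu = 66.12, S_ud = 51.75, S_dd = 40.5
Terminal payoffs (K − S): max(-16.12, 0) = 0, max(-1.75, 0) = 0, max(9.5, 0) = 9.5
Node u (S = 57.5): V_u = 1/1.04·[0.5600·0.0000 + 0.4400·0.0000] = 0.0000
Node d (S = 45): V_d = 1/1.04·[0.5600·0.0000 + 0.4400·9.5000] = 4.0192
Node 0 (S = 50): V_0 = 1/1.04·[0.5600·0.0000 + 0.4400·4.0192] = 1.7004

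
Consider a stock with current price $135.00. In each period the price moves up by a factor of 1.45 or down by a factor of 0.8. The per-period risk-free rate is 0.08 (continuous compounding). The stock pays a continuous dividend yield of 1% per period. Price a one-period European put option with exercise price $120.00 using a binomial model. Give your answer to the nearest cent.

Per-period risk-free factor R = e^0.08 = 1.0833; dividend-adjusted growth = e^(0.08−0.01) = 1.0725.
Risk-neutral probability p = (1.0725 − 0.8)/(1.45 − 0.8) = 0.2725/0.6500 = 0.4192
Terminal stock prices: S_u = 195.8, S_d = 108
Terminal payoffs (K − S): max(-75.75, 0) = 0, max(12, 0) = 12
Node 0 (S = 135): V_0 = e^(−0.08)·[0.4192·0.0000 + 0.5808·12.0000] = 6.4333

$6.43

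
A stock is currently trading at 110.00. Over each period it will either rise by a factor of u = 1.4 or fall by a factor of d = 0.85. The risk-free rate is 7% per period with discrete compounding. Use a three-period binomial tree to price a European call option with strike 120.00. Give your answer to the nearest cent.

24.37

Risk-neutral probability p = (1 + 0.07 − 0.85)/(1.4 − 0.85) = 0.2200/0.5500 = 0.4000
Terminal stock prices: S_uuu = 301.8, S_uud = 183.3, S_udd = 111.3, S_ddd = 67.55
Terminal payoffs (S − K): max(181.8, 0) = 181.8, max(63.26, 0) = 63.26, max(-8.735, 0) = 0, max(-52.45, 0) = 0
Node uu (S = 215.6): V_uu = 1/1.07·[0.4000·181.8400 + 0.6000·63.2600] = 103.4505
Node ud (S = 130.9): V_ud = 1/1.07·[0.4000·63.2600 + 0.6000·0.0000] = 23.6486
Node dd (S = 79.47): V_dd = 1/1.07·[0.4000·0.0000 + 0.6000·0.0000] = 0.0000
Node u (S = 154): V_u = 1/1.07·[0.4000·103.4505 + 0.6000·23.6486] = 51.9340
Node d (S = 93.5): V_d = 1/1.07·[0.4000·23.6486 + 0.6000·0.0000] = 8.8406
Node 0 (S = 110): V_0 = 1/1.07·[0.4000·51.9340 + 0.6000·8.8406] = 24.3719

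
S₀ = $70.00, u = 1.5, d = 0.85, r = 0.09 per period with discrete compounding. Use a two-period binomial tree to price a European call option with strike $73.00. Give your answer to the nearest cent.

$16.07

Risk-neutral probability p = (1 + 0.09 − 0.85)/(1.5 − 0.85) = 0.2400/0.6500 = 0.3692
Terminal stock prices: S_uu = 157.5, S_ud = 89.25, S_dd = 50.57
Terminal payoffs (S − K): max(84.5, 0) = 84.5, max(16.25, 0) = 16.25, max(-22.43, 0) = 0
Node u (S = 105): V_u = 1/1.09·[0.3692·84.5000 + 0.6308·16.2500] = 38.0275
Node d (S = 59.5): V_d = 1/1.09·[0.3692·16.2500 + 0.6308·0.0000] = 5.5046
Node 0 (S = 70): V_0 = 1/1.09·[0.3692·38.0275 + 0.6308·5.5046] = 16.0670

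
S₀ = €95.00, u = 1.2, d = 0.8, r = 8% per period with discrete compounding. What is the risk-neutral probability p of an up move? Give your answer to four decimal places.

Risk-neutral probability p = (1 + 0.08 − 0.8)/(1.2 − 0.8) = 0.2800/0.4000 = 0.7000

p = 0.7000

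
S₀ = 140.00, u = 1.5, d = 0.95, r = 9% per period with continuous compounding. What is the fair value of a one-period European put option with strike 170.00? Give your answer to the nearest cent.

Risk-neutral probability p = (e^0.09 − 0.95)/(1.5 − 0.95) = 0.1442/0.5500 = 0.2621
Terminal stock prices: S_u = 210, S_d = 133
Terminal payoffs (K − S): max(-40, 0) = 0, max(37, 0) = 37
Node 0 (S = 140): V_0 = e^(−0.09)·[0.2621·0.0000 + 0.7379·37.0000] = 24.9512

24.95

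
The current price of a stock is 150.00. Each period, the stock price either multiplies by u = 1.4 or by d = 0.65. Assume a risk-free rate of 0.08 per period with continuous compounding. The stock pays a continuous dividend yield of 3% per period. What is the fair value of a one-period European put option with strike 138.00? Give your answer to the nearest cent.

17.38

Per-period risk-free factor R = e^0.08 = 1.0833; dividend-adjusted growth = e^(0.08−0.03) = 1.0513.
Risk-neutral probability p = (1.0513 − 0.65)/(1.4 − 0.65) = 0.4013/0.7500 = 0.5350
Terminal stock prices: S_u = 210, S_d = 97.5
Terminal payoffs (K − S): max(-72, 0) = 0, max(40.5, 0) = 40.5
Node 0 (S = 150): V_0 = e^(−0.08)·[0.5350·0.0000 + 0.4650·40.5000] = 17.3835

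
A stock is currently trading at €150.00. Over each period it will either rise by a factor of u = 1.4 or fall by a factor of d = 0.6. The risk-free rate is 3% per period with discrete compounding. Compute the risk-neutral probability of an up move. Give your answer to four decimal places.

Risk-neutral probability p = (1 + 0.03 − 0.6)/(1.4 − 0.6) = 0.4300/0.8000 = 0.5375

p = 0.5375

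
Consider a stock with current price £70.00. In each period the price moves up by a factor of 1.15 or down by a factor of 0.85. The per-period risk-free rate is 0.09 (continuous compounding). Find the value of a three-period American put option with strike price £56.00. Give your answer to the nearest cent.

Risk-neutral probability p = (e^0.09 − 0.85)/(1.15 − 0.85) = 0.2442/0.3000 = 0.8139
Terminal stock prices: S_uuu = 106.5, S_uud = 78.69, S_udd = 58.16, S_ddd = 42.99
Terminal payoffs (K − S): max(-50.46, 0) = 0, max(-22.69, 0) = 0, max(-2.161, 0) = 0, max(13.01, 0) = 13.01
Node uu (S = 92.57): continuation = e^(−0.09)·[0.8139·0.0000 + 0.1861·0.0000] = 0.0000; exercise value = 0.0000 ≤ continuation, so V_uu = 0.0000
Node ud (S = 68.42): continuation = e^(−0.09)·[0.8139·0.0000 + 0.1861·0.0000] = 0.0000; exercise value = 0.0000 ≤ continuation, so V_ud = 0.0000
Node dd (S = 50.57): continuation = e^(−0.09)·[0.8139·0.0000 + 0.1861·13.0113] = 2.2128; exercise value = 5.4250 > continuation, so V_dd = 5.4250 (exercise)
Node u (S = 80.5): continuation = e^(−0.09)·[0.8139·0.0000 + 0.1861·0.0000] = 0.0000; exercise value = 0.0000 ≤ continuation, so V_u = 0.0000
Node d (S = 59.5): continuation = e^(−0.09)·[0.8139·0.0000 + 0.1861·5.4250] = 0.9226; exercise value = 0.0000 ≤ continuation, so V_d = 0.9226
Node 0 (S = 70): continuation = e^(−0.09)·[0.8139·0.0000 + 0.1861·0.9226] = 0.1569; exercise value = 0.0000 ≤ continuation, so V_0 = 0.1569

£0.16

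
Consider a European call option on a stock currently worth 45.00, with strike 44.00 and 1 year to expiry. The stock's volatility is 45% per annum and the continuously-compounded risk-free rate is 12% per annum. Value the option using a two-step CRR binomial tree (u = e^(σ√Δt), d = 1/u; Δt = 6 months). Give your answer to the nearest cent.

10.16

CRR parameters: u = e^(σ√Δt) = e^(0.45·√0.5) = 1.3746, d = 1/u = 0.7275
Per-period rate: rΔt = 0.12·0.5 = 0.06, so R = e^0.06 = 1.0618
Risk-neutral probability p = (e^0.06 − 0.7275)/(1.3746 − 0.7275) = 0.3344/0.6472 = 0.5167
Terminal stock prices: S_uu = 85.03, S_ud = 45, S_dd = 23.81
Terminal payoffs (S − K): max(41.03, 0) = 41.03, max(1, 0) = 1, max(-20.19, 0) = 0
Node u (S = 61.86): V_u = e^(−0.06)·[0.5167·41.0346 + 0.4833·1.0000] = 20.4215
Node d (S = 32.74): V_d = e^(−0.06)·[0.5167·1.0000 + 0.4833·0.0000] = 0.4866
Node 0 (S = 45): V_0 = e^(−0.06)·[0.5167·20.4215 + 0.4833·0.4866] = 10.1581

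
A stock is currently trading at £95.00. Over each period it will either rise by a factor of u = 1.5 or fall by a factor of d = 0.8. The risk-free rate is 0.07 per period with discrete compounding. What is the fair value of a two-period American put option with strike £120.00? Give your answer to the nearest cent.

Risk-neutral probability p = (1 + 0.07 − 0.8)/(1.5 − 0.8) = 0.2700/0.7000 = 0.3857
Terminal stock prices: S_uu = 213.8, S_ud = 114, S_dd = 60.8
Terminal payoffs (K − S): max(-93.75, 0) = 0, max(6, 0) = 6, max(59.2, 0) = 59.2
Node u (S = 142.5): continuation = 1/1.07·[0.3857·0.0000 + 0.6143·6.0000] = 3.4446; exercise value = 0.0000 ≤ continuation, so V_u = 3.4446
Node d (S = 76): continuation = 1/1.07·[0.3857·6.0000 + 0.6143·59.2000] = 36.1495; exercise value = 44.0000 > continuation, so V_d = 44.0000 (exercise)
Node 0 (S = 95): continuation = 1/1.07·[0.3857·3.4446 + 0.6143·44.0000] = 26.5021; exercise value = 25.0000 ≤ continuation, so V_0 = 26.5021

£26.50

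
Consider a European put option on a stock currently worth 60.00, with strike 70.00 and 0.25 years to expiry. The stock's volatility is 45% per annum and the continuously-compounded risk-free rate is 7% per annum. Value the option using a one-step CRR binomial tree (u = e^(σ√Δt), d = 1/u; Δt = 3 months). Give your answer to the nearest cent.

11.22

CRR parameters: u = e^(σ√Δt) = e^(0.45·√0.25) = 1.2523, d = 1/u = 0.7985
Per-period rate: rΔt = 0.07·0.25 = 0.0175, so R = e^0.0175 = 1.0177
Risk-neutral probability p = (e^0.0175 − 0.7985)/(1.2523 − 0.7985) = 0.2191/0.4538 = 0.4829
Terminal stock prices: S_u = 75.14, S_d = 47.91
Terminal payoffs (K − S): max(-5.139, 0) = 0, max(22.09, 0) = 22.09
Node 0 (S = 60): V_0 = e^(−0.0175)·[0.4829·0.0000 + 0.5171·22.0890] = 11.2243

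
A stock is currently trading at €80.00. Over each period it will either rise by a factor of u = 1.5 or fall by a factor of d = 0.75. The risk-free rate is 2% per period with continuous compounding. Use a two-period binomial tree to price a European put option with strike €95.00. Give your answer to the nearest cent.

Risk-neutral probability p = (e^0.02 − 0.75)/(1.5 − 0.75) = 0.2702/0.7500 = 0.3603
Terminal stock prices: S_uu = 180, S_ud = 90, S_dd = 45
Terminal payoffs (K − S): max(-85, 0) = 0, max(5, 0) = 5, max(50, 0) = 50
Node u (S = 120): V_u = e^(−0.02)·[0.3603·0.0000 + 0.6397·5.0000] = 3.1353
Node d (S = 60): V_d = e^(−0.02)·[0.3603·5.0000 + 0.6397·50.0000] = 33.1189
Node 0 (S = 80): V_0 = e^(−0.02)·[0.3603·3.1353 + 0.6397·33.1189] = 21.8748

€21.87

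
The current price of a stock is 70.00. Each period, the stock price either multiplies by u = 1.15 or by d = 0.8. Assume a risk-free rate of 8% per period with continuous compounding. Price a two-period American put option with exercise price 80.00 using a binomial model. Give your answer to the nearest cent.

Risk-neutral probability p = (e^0.08 − 0.8)/(1.15 − 0.8) = 0.2833/0.3500 = 0.8094
Terminal stock prices: S_uu = 92.57, S_ud = 64.4, S_dd = 44.8
Terminal payoffs (K − S): max(-12.57, 0) = 0, max(15.6, 0) = 15.6, max(35.2, 0) = 35.2
Node u (S = 80.5): continuation = e^(−0.08)·[0.8094·0.0000 + 0.1906·15.6000] = 2.7449; exercise value = 0.0000 ≤ continuation, so V_u = 2.7449
Node d (S = 56): continuation = e^(−0.08)·[0.8094·15.6000 + 0.1906·35.2000] = 17.8493; exercise value = 24.0000 > continuation, so V_d = 24.0000 (exercise)
Node 0 (S = 70): continuation = e^(−0.08)·[0.8094·2.7449 + 0.1906·24.0000] = 6.2738; exercise value = 10.0000 > continuation, so V_0 = 10.0000 (exercise)

10.00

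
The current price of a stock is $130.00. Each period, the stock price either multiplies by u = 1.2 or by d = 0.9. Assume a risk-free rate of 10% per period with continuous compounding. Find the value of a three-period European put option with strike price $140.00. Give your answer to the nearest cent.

$3.13

Risk-neutral probability p = (e^0.1 − 0.9)/(1.2 − 0.9) = 0.2052/0.3000 = 0.6839
Terminal stock prices: S_uuu = 224.6, S_uud = 168.5, S_udd = 126.4, S_ddd = 94.77
Terminal payoffs (K − S): max(-84.64, 0) = 0, max(-28.48, 0) = 0, max(13.64, 0) = 13.64, max(45.23, 0) = 45.23
Node uu (S = 187.2): V_uu = e^(−0.1)·[0.6839·0.0000 + 0.3161·0.0000] = 0.0000
Node ud (S = 140.4): V_ud = e^(−0.1)·[0.6839·0.0000 + 0.3161·13.6400] = 3.9013
Node dd (S = 105.3): V_dd = e^(−0.1)·[0.6839·13.6400 + 0.3161·45.2300] = 21.3772
Node u (S = 156): V_u = e^(−0.1)·[0.6839·0.0000 + 0.3161·3.9013] = 1.1158
Node d (S = 117): V_d = e^(−0.1)·[0.6839·3.9013 + 0.3161·21.3772] = 8.5284
Node 0 (S = 130): V_0 = e^(−0.1)·[0.6839·1.1158 + 0.3161·8.5284] = 3.1298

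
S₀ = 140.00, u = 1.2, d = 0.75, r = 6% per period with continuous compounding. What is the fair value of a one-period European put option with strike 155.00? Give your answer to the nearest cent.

14.46

Risk-neutral probability p = (e^0.06 − 0.75)/(1.2 − 0.75) = 0.3118/0.4500 = 0.6930
Terminal stock prices: S_u = 168, S_d = 105
Terminal payoffs (K − S): max(-13, 0) = 0, max(50, 0) = 50
Node 0 (S = 140): V_0 = e^(−0.06)·[0.6930·0.0000 + 0.3070·50.0000] = 14.4575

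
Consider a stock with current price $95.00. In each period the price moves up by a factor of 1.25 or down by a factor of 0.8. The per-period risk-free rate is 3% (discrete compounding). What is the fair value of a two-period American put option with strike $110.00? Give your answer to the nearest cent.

Risk-neutral probability p = (1 + 0.03 − 0.8)/(1.25 − 0.8) = 0.2300/0.4500 = 0.5111
Terminal stock prices: S_uu = 148.4, S_ud = 95, S_dd = 60.8
Terminal payoffs (K − S): max(-38.44, 0) = 0, max(15, 0) = 15, max(49.2, 0) = 49.2
Node u (S = 118.8): continuation = 1/1.03·[0.5111·0.0000 + 0.4889·15.0000] = 7.1197; exercise value = 0.0000 ≤ continuation, so V_u = 7.1197
Node d (S = 76): continuation = 1/1.03·[0.5111·15.0000 + 0.4889·49.2000] = 30.7961; exercise value = 34.0000 > continuation, so V_d = 34.0000 (exercise)
Node 0 (S = 95): continuation = 1/1.03·[0.5111·7.1197 + 0.4889·34.0000] = 19.6711; exercise value = 15.0000 ≤ continuation, so V_0 = 19.6711

$19.67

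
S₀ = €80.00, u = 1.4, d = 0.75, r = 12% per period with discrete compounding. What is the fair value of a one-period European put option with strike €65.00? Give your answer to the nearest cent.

Risk-neutral probability p = (1 + 0.12 − 0.75)/(1.4 − 0.75) = 0.3700/0.6500 = 0.5692
Terminal stock prices: S_u = 112, S_d = 60
Terminal payoffs (K − S): max(-47, 0) = 0, max(5, 0) = 5
Node 0 (S = 80): V_0 = 1/1.12·[0.5692·0.0000 + 0.4308·5.0000] = 1.9231

€1.92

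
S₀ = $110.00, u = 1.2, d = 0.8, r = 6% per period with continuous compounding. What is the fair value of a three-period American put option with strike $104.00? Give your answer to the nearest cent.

Risk-neutral probability p = (e^0.06 − 0.8)/(1.2 − 0.8) = 0.2618/0.4000 = 0.6546
Terminal stock prices: S_uuu = 190.1, S_uud = 126.7, S_udd = 84.48, S_ddd = 56.32
Terminal payoffs (K − S): max(-86.08, 0) = 0, max(-22.72, 0) = 0, max(19.52, 0) = 19.52, max(47.68, 0) = 47.68
Node uu (S = 158.4): continuation = e^(−0.06)·[0.6546·0.0000 + 0.3454·0.0000] = 0.0000; exercise value = 0.0000 ≤ continuation, so V_uu = 0.0000
Node ud (S = 105.6): continuation = e^(−0.06)·[0.6546·0.0000 + 0.3454·19.5200] = 6.3497; exercise value = 0.0000 ≤ continuation, so V_ud = 6.3497
Node dd (S = 70.4): continuation = e^(−0.06)·[0.6546·19.5200 + 0.3454·47.6800] = 27.5435; exercise value = 33.6000 > continuation, so V_dd = 33.6000 (exercise)
Node u (S = 132): continuation = e^(−0.06)·[0.6546·0.0000 + 0.3454·6.3497] = 2.0655; exercise value = 0.0000 ≤ continuation, so V_u = 2.0655
Node d (S = 88): continuation = e^(−0.06)·[0.6546·6.3497 + 0.3454·33.6000] = 14.8443; exercise value = 16.0000 > continuation, so V_d = 16.0000 (exercise)
Node 0 (S = 110): continuation = e^(−0.06)·[0.6546·2.0655 + 0.3454·16.0000] = 6.4780; exercise value = 0.0000 ≤ continuation, so V_0 = 6.4780

$6.48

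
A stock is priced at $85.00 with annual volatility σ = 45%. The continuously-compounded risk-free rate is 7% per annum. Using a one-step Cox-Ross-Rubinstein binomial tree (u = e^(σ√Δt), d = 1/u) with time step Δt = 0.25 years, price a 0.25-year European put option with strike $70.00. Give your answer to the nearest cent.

$1.08

CRR parameters: u = e^(σ√Δt) = e^(0.45·√0.25) = 1.2523, d = 1/u = 0.7985
Per-period rate: rΔt = 0.07·0.25 = 0.0175, so R = e^0.0175 = 1.0177
Risk-neutral probability p = (e^0.0175 − 0.7985)/(1.2523 − 0.7985) = 0.2191/0.4538 = 0.4829
Terminal stock prices: S_u = 106.4, S_d = 67.87
Terminal payoffs (K − S): max(-36.45, 0) = 0, max(2.126, 0) = 2.126
Node 0 (S = 85): V_0 = e^(−0.0175)·[0.4829·0.0000 + 0.5171·2.1261] = 1.0804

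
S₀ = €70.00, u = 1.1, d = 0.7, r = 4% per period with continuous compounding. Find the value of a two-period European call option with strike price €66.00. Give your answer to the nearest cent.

Risk-neutral probability p = (e^0.04 − 0.7)/(1.1 − 0.7) = 0.3408/0.4000 = 0.8520
Terminal stock prices: S_uu = 84.7, S_ud = 53.9, S_dd = 34.3
Terminal payoffs (S − K): max(18.7, 0) = 18.7, max(-12.1, 0) = 0, max(-31.7, 0) = 0
Node u (S = 77): V_u = e^(−0.04)·[0.8520·18.7000 + 0.1480·0.0000] = 15.3082
Node d (S = 49): V_d = e^(−0.04)·[0.8520·0.0000 + 0.1480·0.0000] = 0.0000
Node 0 (S = 70): V_0 = e^(−0.04)·[0.8520·15.3082 + 0.1480·0.0000] = 12.5315

€12.53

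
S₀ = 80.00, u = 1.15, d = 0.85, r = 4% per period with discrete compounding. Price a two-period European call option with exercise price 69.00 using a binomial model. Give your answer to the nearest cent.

17.60

Risk-neutral probability p = (1 + 0.04 − 0.85)/(1.15 − 0.85) = 0.1900/0.3000 = 0.6333
Terminal stock prices: S_uu = 105.8, S_ud = 78.2, S_dd = 57.8
Terminal payoffs (S − K): max(36.8, 0) = 36.8, max(9.2, 0) = 9.2, max(-11.2, 0) = 0
Node u (S = 92): V_u = 1/1.04·[0.6333·36.8000 + 0.3667·9.2000] = 25.6538
Node d (S = 68): V_d = 1/1.04·[0.6333·9.2000 + 0.3667·0.0000] = 5.6026
Node 0 (S = 80): V_0 = 1/1.04·[0.6333·25.6538 + 0.3667·5.6026] = 17.5978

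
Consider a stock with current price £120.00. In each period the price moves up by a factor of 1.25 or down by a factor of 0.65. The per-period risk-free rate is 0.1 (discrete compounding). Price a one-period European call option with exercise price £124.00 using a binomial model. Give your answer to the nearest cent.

Risk-neutral probability p = (1 + 0.1 − 0.65)/(1.25 − 0.65) = 0.4500/0.6000 = 0.7500
Terminal stock prices: S_u = 150, S_d = 78
Terminal payoffs (S − K): max(26, 0) = 26, max(-46, 0) = 0
Node 0 (S = 120): V_0 = 1/1.1·[0.7500·26.0000 + 0.2500·0.0000] = 17.7273

£17.73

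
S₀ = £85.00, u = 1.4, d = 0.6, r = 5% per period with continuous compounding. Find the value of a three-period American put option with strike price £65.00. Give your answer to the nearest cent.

£10.00

Risk-neutral probability p = (e^0.05 − 0.6)/(1.4 − 0.6) = 0.4513/0.8000 = 0.5641
Terminal stock prices: S_uuu = 233.2, S_uud = 99.96, S_udd = 42.84, S_ddd = 18.36
Terminal payoffs (K − S): max(-168.2, 0) = 0, max(-34.96, 0) = 0, max(22.16, 0) = 22.16, max(46.64, 0) = 46.64
Node uu (S = 166.6): continuation = e^(−0.05)·[0.5641·0.0000 + 0.4359·0.0000] = 0.0000; exercise value = 0.0000 ≤ continuation, so V_uu = 0.0000
Node ud (S = 71.4): continuation = e^(−0.05)·[0.5641·0.0000 + 0.4359·22.1600] = 9.1887; exercise value = 0.0000 ≤ continuation, so V_ud = 9.1887
Node dd (S = 30.6): continuation = e^(−0.05)·[0.5641·22.1600 + 0.4359·46.6400] = 31.2299; exercise value = 34.4000 > continuation, so V_dd = 34.4000 (exercise)
Node u (S = 119): continuation = e^(−0.05)·[0.5641·0.0000 + 0.4359·9.1887] = 3.8101; exercise value = 0.0000 ≤ continuation, so V_u = 3.8101
Node d (S = 51): continuation = e^(−0.05)·[0.5641·9.1887 + 0.4359·34.4000] = 19.1945; exercise value = 14.0000 ≤ continuation, so V_d = 19.1945
Node 0 (S = 85): continuation = e^(−0.05)·[0.5641·3.8101 + 0.4359·19.1945] = 10.0034; exercise value = 0.0000 ≤ continuation, so V_0 = 10.0034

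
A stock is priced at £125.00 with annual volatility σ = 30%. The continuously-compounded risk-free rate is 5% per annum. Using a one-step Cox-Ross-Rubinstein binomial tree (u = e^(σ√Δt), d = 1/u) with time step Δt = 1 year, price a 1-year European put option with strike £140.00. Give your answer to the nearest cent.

CRR parameters: u = e^(σ√Δt) = e^(0.3·√1) = 1.3499, d = 1/u = 0.7408
Per-period rate: rΔt = 0.05·1 = 0.05, so R = e^0.05 = 1.0513
Risk-neutral probability p = (e^0.05 − 0.7408)/(1.3499 − 0.7408) = 0.3105/0.6090 = 0.5097
Terminal stock prices: S_u = 168.7, S_d = 92.6
Terminal payoffs (K − S): max(-28.73, 0) = 0, max(47.4, 0) = 47.4
Node 0 (S = 125): V_0 = e^(−0.05)·[0.5097·0.0000 + 0.4903·47.3977] = 22.1039

£22.10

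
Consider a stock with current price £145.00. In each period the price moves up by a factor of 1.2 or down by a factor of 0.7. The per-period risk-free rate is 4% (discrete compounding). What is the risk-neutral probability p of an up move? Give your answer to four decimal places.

Risk-neutral probability p = (1 + 0.04 − 0.7)/(1.2 − 0.7) = 0.3400/0.5000 = 0.6800

p = 0.6800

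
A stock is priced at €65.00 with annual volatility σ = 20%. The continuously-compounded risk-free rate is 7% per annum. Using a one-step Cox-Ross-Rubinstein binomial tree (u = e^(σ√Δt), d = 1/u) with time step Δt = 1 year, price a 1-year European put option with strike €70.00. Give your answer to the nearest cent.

CRR parameters: u = e^(σ√Δt) = e^(0.2·√1) = 1.2214, d = 1/u = 0.8187
Per-period rate: rΔt = 0.07·1 = 0.07, so R = e^0.07 = 1.0725
Risk-neutral probability p = (e^0.07 − 0.8187)/(1.2214 − 0.8187) = 0.2538/0.4027 = 0.6302
Terminal stock prices: S_u = 79.39, S_d = 53.22
Terminal payoffs (K − S): max(-9.391, 0) = 0, max(16.78, 0) = 16.78
Node 0 (S = 65): V_0 = e^(−0.07)·[0.6302·0.0000 + 0.3698·16.7825] = 5.7861

€5.79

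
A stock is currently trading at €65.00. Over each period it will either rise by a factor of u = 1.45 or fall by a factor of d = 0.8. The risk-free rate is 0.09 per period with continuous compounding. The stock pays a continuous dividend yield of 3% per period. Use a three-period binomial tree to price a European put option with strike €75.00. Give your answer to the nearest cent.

€11.61

Per-period risk-free factor R = e^0.09 = 1.0942; dividend-adjusted growth = e^(0.09−0.03) = 1.0618.
Risk-neutral probability p = (1.0618 − 0.8)/(1.45 − 0.8) = 0.2618/0.6500 = 0.4028
Terminal stock prices: S_uuu = 198.2, S_uud = 109.3, S_udd = 60.32, S_ddd = 33.28
Terminal payoffs (K − S): max(-123.2, 0) = 0, max(-34.33, 0) = 0, max(14.68, 0) = 14.68, max(41.72, 0) = 41.72
Node uu (S = 136.7): V_uu = e^(−0.09)·[0.4028·0.0000 + 0.5972·0.0000] = 0.0000
Node ud (S = 75.4): V_ud = e^(−0.09)·[0.4028·0.0000 + 0.5972·14.6800] = 8.0120
Node dd (S = 41.6): V_dd = e^(−0.09)·[0.4028·14.6800 + 0.5972·41.7200] = 28.1743
Node u (S = 94.25): V_u = e^(−0.09)·[0.4028·0.0000 + 0.5972·8.0120] = 4.3728
Node d (S = 52): V_d = e^(−0.09)·[0.4028·8.0120 + 0.5972·28.1743] = 18.3265
Node 0 (S = 65): V_0 = e^(−0.09)·[0.4028·4.3728 + 0.5972·18.3265] = 11.6120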